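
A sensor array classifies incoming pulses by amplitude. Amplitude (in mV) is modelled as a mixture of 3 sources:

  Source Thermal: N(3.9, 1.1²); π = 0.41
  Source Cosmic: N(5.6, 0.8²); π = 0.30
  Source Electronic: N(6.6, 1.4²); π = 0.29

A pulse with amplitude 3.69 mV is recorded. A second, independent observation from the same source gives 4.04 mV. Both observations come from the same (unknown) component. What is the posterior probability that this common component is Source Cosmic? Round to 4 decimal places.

By Bayes' theorem, P(k | x) = π_k f_k(x) / Σ_j π_j f_j(x).
Since both observations come from the same component, the likelihood for component k is f_k(x₁)·f_k(x₂).
  p_Thermal = [(1/(1.1·√(2π)))·exp(−(3.69−3.9)²/(2·1.1²)) = 0.362675·exp(-0.01822) = 0.356126] × [0.359749] = 0.128116
  p_Cosmic = [(1/(0.8·√(2π)))·exp(−(3.69−5.6)²/(2·0.8²)) = 0.498678·exp(-2.85008) = 0.0288434] × [0.0744934] = 0.00214864
  p_Electronic = [(1/(1.4·√(2π)))·exp(−(3.69−6.6)²/(2·1.4²)) = 0.284959·exp(-2.16023) = 0.0328554] × [0.0535442] = 0.00175921
Prior × likelihood for each component:
  π_Thermal·p_Thermal = 0.41 × 0.128116 = 0.0525275
  π_Cosmic·p_Cosmic = 0.30 × 0.00214864 = 0.000644593
  π_Electronic·p_Electronic = 0.29 × 0.00175921 = 0.000510172
Marginal: 0.0525275 + 0.000644593 + 0.000510172 = 0.0536823
So the posterior for Source Cosmic is 0.000644593 / 0.0536823 ≈ 0.0120.

0.0120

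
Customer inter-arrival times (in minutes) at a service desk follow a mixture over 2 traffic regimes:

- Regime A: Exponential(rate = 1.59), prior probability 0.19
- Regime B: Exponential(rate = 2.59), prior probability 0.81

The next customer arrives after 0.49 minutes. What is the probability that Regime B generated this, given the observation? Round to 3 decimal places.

0.810

Apply Bayes' rule: the posterior for each component is proportional to its prior times its likelihood at x.
Evaluate each component's likelihood at the observed value:
  f_A = 0.729522
  f_B = 0.728009
Unnormalised posteriors:
  π_A·f_A = 0.19 × 0.729522 = 0.138609
  π_B·f_B = 0.81 × 0.728009 = 0.589687
Marginal: 0.138609 + 0.589687 = 0.728296
P(Regime B | 0.49 minutes) ≈ 0.810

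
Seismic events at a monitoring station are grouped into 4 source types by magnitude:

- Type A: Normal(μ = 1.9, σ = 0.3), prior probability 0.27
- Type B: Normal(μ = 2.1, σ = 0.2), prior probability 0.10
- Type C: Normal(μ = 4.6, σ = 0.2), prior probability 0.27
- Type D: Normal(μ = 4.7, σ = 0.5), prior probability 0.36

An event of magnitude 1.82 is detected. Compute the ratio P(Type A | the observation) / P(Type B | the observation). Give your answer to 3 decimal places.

Only the two components matter; the odds are (π_i f_i(x)) / (π_j f_j(x)).
Normal densities:
  f_A = (1/(0.3·√(2π)))·exp(−(1.82−1.9)²/(2·0.3²)) = 1.329808·exp(-0.03556) = 1.28336
  f_B = (1/(0.2·√(2π)))·exp(−(1.82−2.1)²/(2·0.2²)) = 1.994711·exp(-0.98000) = 0.748637
  f_C = (1/(0.2·√(2π)))·exp(−(1.82−4.6)²/(2·0.2²)) = 1.994711·exp(-96.60500) = 2.21239e-42
  f_D = (1/(0.5·√(2π)))·exp(−(1.82−4.7)²/(2·0.5²)) = 0.797885·exp(-16.58880) = 4.98329e-08
0.346506 / 0.0748637 ≈ 4.628

4.628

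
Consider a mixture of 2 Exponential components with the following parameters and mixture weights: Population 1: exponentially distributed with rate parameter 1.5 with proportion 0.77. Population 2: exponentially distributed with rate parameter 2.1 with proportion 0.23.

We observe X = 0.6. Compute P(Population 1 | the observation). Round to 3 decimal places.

0.774

P(component k | x) = π_k·f_k(x) / marginal(x), where marginal(x) = Σ_j π_j·f_j(x).
Exponential densities:
  p_1 = 1.5·e^(−1.5·0.6) = 1.5·e^(−0.9000) = 0.609854
  p_2 = 2.1·e^(−2.1·0.6) = 2.1·e^(−1.2600) = 0.595673
Weight by the priors:
  π_1·p_1 = 0.77 × 0.609854 = 0.469588
  π_2·p_2 = 0.23 × 0.595673 = 0.137005
Marginal: 0.469588 + 0.137005 = 0.606593
So the posterior for Population 1 is 0.469588 / 0.606593 ≈ 0.774.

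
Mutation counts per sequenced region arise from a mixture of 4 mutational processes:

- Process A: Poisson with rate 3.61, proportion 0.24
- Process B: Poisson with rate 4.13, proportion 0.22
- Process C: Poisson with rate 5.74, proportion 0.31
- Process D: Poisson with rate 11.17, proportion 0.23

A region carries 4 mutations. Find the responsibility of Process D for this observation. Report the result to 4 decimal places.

P(component k | x) = P(Z=k)·f_k(x) / marginal(x), where marginal(x) = Σ_j P(Z=j)·f_j(x).
Component likelihoods at x = 4 mutations:
  p_A = e^(−3.61)·3.61^4/4! = 0.191432
  p_B = e^(−4.13)·4.13^4/4! = 0.194963
  p_C = e^(−5.74)·5.74^4/4! = 0.145407
  p_D = e^(−11.17)·11.17^4/4! = 0.0091397
Prior × likelihood for each component:
  P(Z=A)·p_A = 0.24 × 0.191432 = 0.0459437
  P(Z=B)·p_B = 0.22 × 0.194963 = 0.0428919
  P(Z=C)·p_C = 0.31 × 0.145407 = 0.0450762
  P(Z=D)·p_D = 0.23 × 0.0091397 = 0.00210213
Evidence: 0.0459437 + 0.0428919 + 0.0450762 + 0.00210213 = 0.136014
P(Process D | data) ≈ 0.0155

0.0155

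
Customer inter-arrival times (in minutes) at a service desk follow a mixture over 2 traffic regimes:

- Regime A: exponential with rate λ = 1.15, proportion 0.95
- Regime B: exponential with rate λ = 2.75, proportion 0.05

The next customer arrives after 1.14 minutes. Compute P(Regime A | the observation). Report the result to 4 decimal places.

By Bayes' theorem, P(k | x) = P(Z=k) f_k(x) / Σ_j P(Z=j) f_j(x).
Evaluate each component's likelihood at the observed value:
  f_A = 1.15·e^(−1.15·1.14) = 1.15·e^(−1.3110) = 0.309983
  f_B = 2.75·e^(−2.75·1.14) = 2.75·e^(−3.1350) = 0.119624
Unnormalised posteriors:
  P(Z=A)·f_A = 0.95 × 0.309983 = 0.294484
  P(Z=B)·f_B = 0.05 × 0.119624 = 0.00598122
Denominator: 0.294484 + 0.00598122 = 0.300465
P(Regime A | data) ≈ 0.9801

0.9801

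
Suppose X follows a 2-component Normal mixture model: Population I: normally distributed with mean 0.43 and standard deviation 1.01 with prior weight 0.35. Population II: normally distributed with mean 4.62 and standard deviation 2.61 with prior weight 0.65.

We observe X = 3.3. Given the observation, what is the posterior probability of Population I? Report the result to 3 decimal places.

Apply Bayes' rule: the posterior for each component is proportional to its prior times its likelihood at x.
Normal densities:
  p_I = 0.00696966
  p_II = 0.134502
Weight by the priors:
  π_I·p_I = 0.35 × 0.00696966 = 0.00243938
  π_II·p_II = 0.65 × 0.134502 = 0.0874261
Evidence: 0.00243938 + 0.0874261 = 0.0898655
P(Population I | data) = 0.00243938 / 0.0898655 ≈ 0.027

0.027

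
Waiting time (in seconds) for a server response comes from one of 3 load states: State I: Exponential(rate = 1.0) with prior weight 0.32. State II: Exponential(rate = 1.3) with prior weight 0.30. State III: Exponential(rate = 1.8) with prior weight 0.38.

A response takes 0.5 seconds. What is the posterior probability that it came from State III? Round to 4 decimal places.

The responsibility of component k is w_k f_k(x) divided by Σ_j w_j f_j(x).
Component likelihoods at x = 0.5 seconds:
  p_I = 1.0·e^(−1.0·0.5) = 1.0·e^(−0.5000) = 0.606531
  p_II = 1.3·e^(−1.3·0.5) = 1.3·e^(−0.6500) = 0.67866
  p_III = 1.8·e^(−1.8·0.5) = 1.8·e^(−0.9000) = 0.731825
Weight by the priors:
  w_I·p_I = 0.32 × 0.606531 = 0.19409
  w_II·p_II = 0.30 × 0.67866 = 0.203598
  w_III·p_III = 0.38 × 0.731825 = 0.278094
Sum: 0.19409 + 0.203598 + 0.278094 = 0.675781
So the posterior for State III is 0.278094 / 0.675781 ≈ 0.4115.

0.4115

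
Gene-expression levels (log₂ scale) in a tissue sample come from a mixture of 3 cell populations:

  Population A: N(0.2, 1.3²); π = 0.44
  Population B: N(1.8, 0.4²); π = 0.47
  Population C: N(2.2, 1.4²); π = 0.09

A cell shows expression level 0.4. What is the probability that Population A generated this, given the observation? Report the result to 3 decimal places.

0.916

By Bayes' theorem, P(k | x) = π_k f_k(x) / Σ_j π_j f_j(x).
Component likelihoods at x = 0.4:
  L_A = 0.303268
  L_B = 0.00218171
  L_C = 0.124688
Unnormalised posteriors:
  π_A·L_A = 0.44 × 0.303268 = 0.133438
  π_B·L_B = 0.47 × 0.00218171 = 0.0010254
  π_C·L_C = 0.09 × 0.124688 = 0.0112219
Evidence: 0.133438 + 0.0010254 + 0.0112219 = 0.145685
Responsibility of Population A: 0.133438 / 0.145685 ≈ 0.916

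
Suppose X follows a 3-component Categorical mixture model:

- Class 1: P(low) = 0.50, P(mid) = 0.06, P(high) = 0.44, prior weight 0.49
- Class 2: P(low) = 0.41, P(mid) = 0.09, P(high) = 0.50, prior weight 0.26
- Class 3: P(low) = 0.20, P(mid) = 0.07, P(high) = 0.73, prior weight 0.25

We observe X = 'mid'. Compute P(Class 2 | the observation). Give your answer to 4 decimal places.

Apply Bayes' rule: the posterior for each component is proportional to its prior times its likelihood at x.
Component likelihoods at x = 'mid':
  f_1 = P(mid | comp) = 0.06
  f_2 = P(mid | comp) = 0.09
  f_3 = P(mid | comp) = 0.07
Prior × likelihood for each component:
  π_1·f_1 = 0.49 × 0.06 = 0.0294
  π_2·f_2 = 0.26 × 0.09 = 0.0234
  π_3·f_3 = 0.25 × 0.07 = 0.0175
Denominator: 0.0294 + 0.0234 + 0.0175 = 0.0703
So the posterior for Class 2 is 0.0234 / 0.0703 ≈ 0.3329.

0.3329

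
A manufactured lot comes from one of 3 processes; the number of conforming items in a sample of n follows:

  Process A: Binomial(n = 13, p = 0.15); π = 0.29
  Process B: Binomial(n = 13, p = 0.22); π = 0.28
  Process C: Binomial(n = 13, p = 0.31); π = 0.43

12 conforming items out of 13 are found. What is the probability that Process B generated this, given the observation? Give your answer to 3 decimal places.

By Bayes' theorem, P(k | x) = π_k f_k(x) / Σ_j π_j f_j(x).
Evaluate each component's likelihood at the observed value:
  p_A = 1.4337e-09
  p_B = 1.3035e-07
  p_C = 7.06534e-06
Unnormalised posteriors:
  π_A·p_A = 0.29 × 1.4337e-09 = 4.15772e-10
  π_B·p_B = 0.28 × 1.3035e-07 = 3.64979e-08
  π_C·p_C = 0.43 × 7.06534e-06 = 3.03809e-06
Evidence: 4.15772e-10 + 3.64979e-08 + 3.03809e-06 = 3.07501e-06
P(Process B | the observation) ≈ 0.012

0.012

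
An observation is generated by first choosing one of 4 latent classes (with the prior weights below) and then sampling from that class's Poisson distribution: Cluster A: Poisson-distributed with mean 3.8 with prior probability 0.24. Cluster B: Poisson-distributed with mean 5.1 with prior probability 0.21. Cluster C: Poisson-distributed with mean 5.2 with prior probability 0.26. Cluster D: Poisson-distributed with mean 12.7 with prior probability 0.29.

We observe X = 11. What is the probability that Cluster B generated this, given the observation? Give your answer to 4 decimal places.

0.0545

Apply Bayes' rule: the posterior for each component is proportional to its prior times its likelihood at x.
Component likelihoods at x = 11:
  p_A = e^(−3.8)·3.8^11/11! = 0.00133704
  p_B = e^(−5.1)·5.1^11/11! = 0.00927287
  p_C = e^(−5.2)·5.2^11/11! = 0.0103884
  p_D = e^(−12.7)·12.7^11/11! = 0.105961
Weight by the priors:
  P(Z=A)·p_A = 0.24 × 0.00133704 = 0.00032089
  P(Z=B)·p_B = 0.21 × 0.00927287 = 0.0019473
  P(Z=C)·p_C = 0.26 × 0.0103884 = 0.00270099
  P(Z=D)·p_D = 0.29 × 0.105961 = 0.0307286
Denominator: 0.00032089 + 0.0019473 + 0.00270099 + 0.0307286 = 0.0356978
P(Cluster B | the observation) = 0.0019473 / 0.0356978 ≈ 0.0545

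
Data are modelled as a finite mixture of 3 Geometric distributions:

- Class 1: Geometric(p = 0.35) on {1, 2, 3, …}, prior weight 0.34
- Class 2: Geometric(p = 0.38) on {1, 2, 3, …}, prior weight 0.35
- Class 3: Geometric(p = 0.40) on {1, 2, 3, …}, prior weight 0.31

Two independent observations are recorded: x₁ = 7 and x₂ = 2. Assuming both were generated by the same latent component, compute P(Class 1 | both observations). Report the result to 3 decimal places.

Apply Bayes' rule: the posterior for each component is proportional to its prior times its likelihood at x.
Since both observations come from the same component, the likelihood for component k is f_k(x₁)·f_k(x₂).
  p_1 = [0.35·(1−0.35)^6 = 0.35·0.0754189 = 0.0263966] × [0.2275] = 0.00600523
  p_2 = [0.38·(1−0.38)^6 = 0.38·0.0568002 = 0.0215841] × [0.2356] = 0.00508521
  p_3 = [0.40·(1−0.40)^6 = 0.40·0.046656 = 0.0186624] × [0.24] = 0.00447898
Prior × likelihood for each component:
  π_1·p_1 = 0.34 × 0.00600523 = 0.00204178
  π_2·p_2 = 0.35 × 0.00508521 = 0.00177982
  π_3·p_3 = 0.31 × 0.00447898 = 0.00138848
Normaliser: 0.00204178 + 0.00177982 + 0.00138848 = 0.00521008
P(Class 1 | data) = 0.00204178 / 0.00521008 ≈ 0.392

0.392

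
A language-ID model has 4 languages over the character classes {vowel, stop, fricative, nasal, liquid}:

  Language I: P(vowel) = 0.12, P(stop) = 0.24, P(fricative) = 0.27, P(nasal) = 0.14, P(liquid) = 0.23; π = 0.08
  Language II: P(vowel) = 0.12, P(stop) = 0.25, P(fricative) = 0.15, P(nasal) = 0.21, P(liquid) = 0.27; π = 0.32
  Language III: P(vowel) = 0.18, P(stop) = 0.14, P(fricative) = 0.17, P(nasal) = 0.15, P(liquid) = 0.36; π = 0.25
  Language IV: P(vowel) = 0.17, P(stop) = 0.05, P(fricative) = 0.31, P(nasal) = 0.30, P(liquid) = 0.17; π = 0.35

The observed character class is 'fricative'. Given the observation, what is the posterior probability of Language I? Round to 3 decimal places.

0.098

By Bayes' theorem, P(k | x) = w_k f_k(x) / Σ_j w_j f_j(x).
Categorical probabilities:
  p_I = P(fricative | comp) = 0.27
  p_II = P(fricative | comp) = 0.15
  p_III = P(fricative | comp) = 0.17
  p_IV = P(fricative | comp) = 0.31
Prior × likelihood for each component:
  w_I·p_I = 0.08 × 0.27 = 0.0216
  w_II·p_II = 0.32 × 0.15 = 0.048
  w_III·p_III = 0.25 × 0.17 = 0.0425
  w_IV·p_IV = 0.35 × 0.31 = 0.1085
Marginal: 0.0216 + 0.048 + 0.0425 + 0.1085 = 0.2206
P(Language I | 'fricative') = 0.0216 / 0.2206 ≈ 0.098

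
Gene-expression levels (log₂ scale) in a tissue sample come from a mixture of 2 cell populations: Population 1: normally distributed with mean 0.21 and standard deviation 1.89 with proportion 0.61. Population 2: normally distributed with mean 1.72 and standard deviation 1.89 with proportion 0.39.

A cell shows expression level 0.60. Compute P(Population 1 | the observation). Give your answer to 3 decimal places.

0.646

Posterior ∝ prior × likelihood, so P(k | x) ∝ w_k f_k(x); normalise over all components.
Component likelihoods at x = 0.60:
  f_1 = (1/(1.89·√(2π)))·exp(−(0.60−0.21)²/(2·1.89²)) = 0.211081·exp(-0.02129) = 0.206634
  f_2 = (1/(1.89·√(2π)))·exp(−(0.60−1.72)²/(2·1.89²)) = 0.211081·exp(-0.17558) = 0.17709
Multiply by the mixture weights:
  w_1·f_1 = 0.61 × 0.206634 = 0.126047
  w_2·f_2 = 0.39 × 0.17709 = 0.069065
Evidence: 0.126047 + 0.069065 = 0.195112
So the posterior for Population 1 is 0.126047 / 0.195112 ≈ 0.646.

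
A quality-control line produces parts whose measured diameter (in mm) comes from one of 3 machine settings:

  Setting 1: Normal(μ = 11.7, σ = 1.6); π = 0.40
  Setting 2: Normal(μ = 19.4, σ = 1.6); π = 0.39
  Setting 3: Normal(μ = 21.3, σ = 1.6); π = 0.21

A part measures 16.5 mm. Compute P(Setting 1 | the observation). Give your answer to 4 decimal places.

The responsibility of component k is π_k f_k(x) divided by Σ_j π_j f_j(x).
Normal densities:
  f_1 = 0.00276991
  f_2 = 0.0482422
  f_3 = 0.00276991
Unnormalised posteriors:
  π_1·f_1 = 0.40 × 0.00276991 = 0.00110796
  π_2·f_2 = 0.39 × 0.0482422 = 0.0188145
  π_3·f_3 = 0.21 × 0.00276991 = 0.00058168
Normaliser: 0.00110796 + 0.0188145 + 0.00058168 = 0.0205041
So the posterior for Setting 1 is 0.00110796 / 0.0205041 ≈ 0.0540.

0.0540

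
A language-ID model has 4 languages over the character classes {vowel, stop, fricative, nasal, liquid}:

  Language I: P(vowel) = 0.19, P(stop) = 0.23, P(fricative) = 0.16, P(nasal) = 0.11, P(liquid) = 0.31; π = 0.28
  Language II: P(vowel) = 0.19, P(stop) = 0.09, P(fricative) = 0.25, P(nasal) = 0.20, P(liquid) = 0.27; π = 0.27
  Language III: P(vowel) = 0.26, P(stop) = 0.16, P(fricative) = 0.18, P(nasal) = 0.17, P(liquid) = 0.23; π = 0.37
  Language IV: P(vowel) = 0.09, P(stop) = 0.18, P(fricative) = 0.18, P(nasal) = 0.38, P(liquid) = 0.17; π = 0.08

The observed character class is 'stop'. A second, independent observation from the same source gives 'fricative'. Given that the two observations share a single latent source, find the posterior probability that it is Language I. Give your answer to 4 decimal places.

0.3478

Apply Bayes' rule: the posterior for each component is proportional to its prior times its likelihood at x.
Since both observations come from the same component, the likelihood for component k is f_k(x₁)·f_k(x₂).
  p_I = [P(stop | comp) = 0.23] × [0.16] = 0.0368
  p_II = [P(stop | comp) = 0.09] × [0.25] = 0.0225
  p_III = [P(stop | comp) = 0.16] × [0.18] = 0.0288
  p_IV = [P(stop | comp) = 0.18] × [0.18] = 0.0324
Unnormalised posteriors:
  π_I·p_I = 0.28 × 0.0368 = 0.010304
  π_II·p_II = 0.27 × 0.0225 = 0.006075
  π_III·p_III = 0.37 × 0.0288 = 0.010656
  π_IV·p_IV = 0.08 × 0.0324 = 0.002592
Marginal: 0.010304 + 0.006075 + 0.010656 + 0.002592 = 0.029627
So the posterior for Language I is 0.010304 / 0.029627 ≈ 0.3478.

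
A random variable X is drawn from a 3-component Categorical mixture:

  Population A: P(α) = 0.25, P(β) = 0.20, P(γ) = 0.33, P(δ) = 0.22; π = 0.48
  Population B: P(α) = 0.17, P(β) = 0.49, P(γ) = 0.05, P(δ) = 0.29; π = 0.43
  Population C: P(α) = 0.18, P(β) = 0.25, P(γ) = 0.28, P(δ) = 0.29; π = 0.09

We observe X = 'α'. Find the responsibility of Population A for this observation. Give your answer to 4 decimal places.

Apply Bayes' rule: the posterior for each component is proportional to its prior times its likelihood at x.
Component likelihoods at x = 'α':
  p_A = P(α | comp) = 0.25
  p_B = P(α | comp) = 0.17
  p_C = P(α | comp) = 0.18
Prior × likelihood for each component:
  w_A·p_A = 0.48 × 0.25 = 0.12
  w_B·p_B = 0.43 × 0.17 = 0.0731
  w_C·p_C = 0.09 × 0.18 = 0.0162
Evidence: 0.12 + 0.0731 + 0.0162 = 0.2093
P(Population A | x) ≈ 0.5733

0.5733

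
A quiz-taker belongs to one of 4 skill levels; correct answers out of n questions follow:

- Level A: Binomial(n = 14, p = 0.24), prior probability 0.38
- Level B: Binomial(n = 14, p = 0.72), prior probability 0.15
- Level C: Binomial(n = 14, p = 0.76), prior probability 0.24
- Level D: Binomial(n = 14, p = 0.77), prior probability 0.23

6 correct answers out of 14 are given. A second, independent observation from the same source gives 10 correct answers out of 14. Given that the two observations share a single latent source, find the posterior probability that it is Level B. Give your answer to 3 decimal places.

The responsibility of component k is π_k f_k(x) divided by Σ_j π_j f_j(x).
Since both observations come from the same component, the likelihood for component k is f_k(x₁)·f_k(x₂).
  f_A = [C(14,6)·0.24^6·0.76^8 = 3003·0.000191103·0.111303 = 0.0638751] × [0.000211739] = 1.35248e-05
  f_B = [C(14,6)·0.72^6·0.28^8 = 3003·0.139314·3.77802e-05 = 0.0158057] × [0.230352] = 0.00364087
  f_C = [C(14,6)·0.76^6·0.24^8 = 3003·0.1927·1.10075e-05 = 0.00636982] × [0.213508] = 0.00136001
  f_D = [C(14,6)·0.77^6·0.23^8 = 3003·0.208422·7.8311e-06 = 0.00490143] × [0.205236] = 0.00100595
Multiply by the mixture weights:
  π_A·f_A = 0.38 × 1.35248e-05 = 5.13944e-06
  π_B·f_B = 0.15 × 0.00364087 = 0.000546131
  π_C·f_C = 0.24 × 0.00136001 = 0.000326402
  π_D·f_D = 0.23 × 0.00100595 = 0.000231368
Denominator: 5.13944e-06 + 0.000546131 + 0.000326402 + 0.000231368 = 0.00110904
So the posterior for Level B is 0.000546131 / 0.00110904 ≈ 0.492.

0.492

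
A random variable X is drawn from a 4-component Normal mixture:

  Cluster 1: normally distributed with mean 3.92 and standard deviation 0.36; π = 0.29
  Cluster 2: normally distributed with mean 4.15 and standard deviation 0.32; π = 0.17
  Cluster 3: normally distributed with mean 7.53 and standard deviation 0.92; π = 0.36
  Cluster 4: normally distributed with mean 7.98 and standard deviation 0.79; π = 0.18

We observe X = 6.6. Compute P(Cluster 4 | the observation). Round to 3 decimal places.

0.174

Apply Bayes' rule: the posterior for each component is proportional to its prior times its likelihood at x.
Evaluate each component's likelihood at the observed value:
  L_1 = (1/(0.36·√(2π)))·exp(−(6.6−3.92)²/(2·0.36²)) = 1.108173·exp(-27.70988) = 1.02414e-12
  L_2 = (1/(0.32·√(2π)))·exp(−(6.6−4.15)²/(2·0.32²)) = 1.246695·exp(-29.30908) = 2.32802e-13
  L_3 = (1/(0.92·√(2π)))·exp(−(6.6−7.53)²/(2·0.92²)) = 0.433633·exp(-0.51093) = 0.260153
  L_4 = (1/(0.79·√(2π)))·exp(−(6.6−7.98)²/(2·0.79²)) = 0.504990·exp(-1.52572) = 0.109818
Multiply by the mixture weights:
  π_1·L_1 = 0.29 × 1.02414e-12 = 2.97002e-13
  π_2·L_2 = 0.17 × 2.32802e-13 = 3.95764e-14
  π_3·L_3 = 0.36 × 0.260153 = 0.0936551
  π_4·L_4 = 0.18 × 0.109818 = 0.0197672
Sum: 2.97002e-13 + 3.95764e-14 + 0.0936551 + 0.0197672 = 0.113422
P(Cluster 4 | x) = 0.0197672 / 0.113422 ≈ 0.174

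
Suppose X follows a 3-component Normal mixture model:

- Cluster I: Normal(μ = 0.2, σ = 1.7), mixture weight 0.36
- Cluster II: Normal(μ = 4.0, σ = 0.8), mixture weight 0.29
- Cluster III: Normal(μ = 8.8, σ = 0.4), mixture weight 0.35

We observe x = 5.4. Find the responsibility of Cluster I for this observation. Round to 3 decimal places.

Apply Bayes' rule: the posterior for each component is proportional to its prior times its likelihood at x.
Component likelihoods at x = 5.4:
  p_I = (1/(1.7·√(2π)))·exp(−(5.4−0.2)²/(2·1.7²)) = 0.234672·exp(-4.67820) = 0.00218145
  p_II = (1/(0.8·√(2π)))·exp(−(5.4−4.0)²/(2·0.8²)) = 0.498678·exp(-1.53125) = 0.107847
  p_III = (1/(0.4·√(2π)))·exp(−(5.4−8.8)²/(2·0.4²)) = 0.997356·exp(-36.12500) = 2.04156e-16
Unnormalised posteriors:
  π_I·p_I = 0.36 × 0.00218145 = 0.00078532
  π_II·p_II = 0.29 × 0.107847 = 0.0312755
  π_III·p_III = 0.35 × 2.04156e-16 = 7.14546e-17
Marginal: 0.00078532 + 0.0312755 + 7.14546e-17 = 0.0320608
Responsibility of Cluster I: 0.00078532 / 0.0320608 ≈ 0.024

0.024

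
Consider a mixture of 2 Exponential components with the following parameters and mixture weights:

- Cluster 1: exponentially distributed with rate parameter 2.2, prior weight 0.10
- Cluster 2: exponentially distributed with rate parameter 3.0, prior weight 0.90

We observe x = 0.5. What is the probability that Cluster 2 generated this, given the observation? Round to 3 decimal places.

0.892

P(component k | x) = π_k·f_k(x) / marginal(x), where marginal(x) = Σ_j π_j·f_j(x).
Evaluate each component's likelihood at the observed value:
  p_1 = 0.732316
  p_2 = 0.66939
Unnormalised posteriors:
  π_1·p_1 = 0.10 × 0.732316 = 0.0732316
  π_2·p_2 = 0.90 × 0.66939 = 0.602451
Sum: 0.0732316 + 0.602451 = 0.675683
So the posterior for Cluster 2 is 0.602451 / 0.675683 ≈ 0.892.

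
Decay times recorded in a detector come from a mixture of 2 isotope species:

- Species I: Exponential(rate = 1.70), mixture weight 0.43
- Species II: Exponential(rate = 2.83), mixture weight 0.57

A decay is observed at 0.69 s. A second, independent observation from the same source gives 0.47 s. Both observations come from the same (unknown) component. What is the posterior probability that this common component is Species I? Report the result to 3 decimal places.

0.502

P(component k | x) = π_k·f_k(x) / marginal(x), where marginal(x) = Σ_j π_j·f_j(x).
Since both observations come from the same component, the likelihood for component k is f_k(x₁)·f_k(x₂).
  p_I = [0.526043] × [0.764623] = 0.402225
  p_II = [0.40155] × [0.748396] = 0.300518
Unnormalised posteriors:
  π_I·p_I = 0.43 × 0.402225 = 0.172957
  π_II·p_II = 0.57 × 0.300518 = 0.171295
Evidence: 0.172957 + 0.171295 = 0.344252
P(Species I | x₁, x₂) = 0.172957 / 0.344252 ≈ 0.502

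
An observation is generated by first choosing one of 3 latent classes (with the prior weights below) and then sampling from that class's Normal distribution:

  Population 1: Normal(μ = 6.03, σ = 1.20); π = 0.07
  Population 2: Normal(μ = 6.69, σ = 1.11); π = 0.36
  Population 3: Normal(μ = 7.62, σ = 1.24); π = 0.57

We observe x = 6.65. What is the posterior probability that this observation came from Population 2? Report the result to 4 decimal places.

0.4542

Apply Bayes' rule: the posterior for each component is proportional to its prior times its likelihood at x.
Normal densities:
  p_1 = (1/(1.20·√(2π)))·exp(−(6.65−6.03)²/(2·1.20²)) = 0.332452·exp(-0.13347) = 0.290913
  p_2 = (1/(1.11·√(2π)))·exp(−(6.65−6.69)²/(2·1.11²)) = 0.359407·exp(-0.00065) = 0.359174
  p_3 = (1/(1.24·√(2π)))·exp(−(6.65−7.62)²/(2·1.24²)) = 0.321728·exp(-0.30596) = 0.236925
Multiply by the mixture weights:
  w_1·p_1 = 0.07 × 0.290913 = 0.0203639
  w_2·p_2 = 0.36 × 0.359174 = 0.129303
  w_3·p_3 = 0.57 × 0.236925 = 0.135047
Sum: 0.0203639 + 0.129303 + 0.135047 = 0.284714
P(Population 2 | 6.65) ≈ 0.4542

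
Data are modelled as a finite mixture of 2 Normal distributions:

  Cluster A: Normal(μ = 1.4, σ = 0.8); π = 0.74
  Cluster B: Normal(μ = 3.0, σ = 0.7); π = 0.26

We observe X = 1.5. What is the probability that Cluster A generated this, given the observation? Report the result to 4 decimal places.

Posterior ∝ prior × likelihood, so P(k | x) ∝ π_k f_k(x); normalise over all components.
Evaluate each component's likelihood at the observed value:
  p_A = (1/(0.8·√(2π)))·exp(−(1.5−1.4)²/(2·0.8²)) = 0.498678·exp(-0.00781) = 0.494797
  p_B = (1/(0.7·√(2π)))·exp(−(1.5−3.0)²/(2·0.7²)) = 0.569918·exp(-2.29592) = 0.057373
Prior × likelihood for each component:
  π_A·p_A = 0.74 × 0.494797 = 0.36615
  π_B·p_B = 0.26 × 0.057373 = 0.014917
Normaliser: 0.36615 + 0.014917 = 0.381067
P(Cluster A | data) ≈ 0.9609

0.9609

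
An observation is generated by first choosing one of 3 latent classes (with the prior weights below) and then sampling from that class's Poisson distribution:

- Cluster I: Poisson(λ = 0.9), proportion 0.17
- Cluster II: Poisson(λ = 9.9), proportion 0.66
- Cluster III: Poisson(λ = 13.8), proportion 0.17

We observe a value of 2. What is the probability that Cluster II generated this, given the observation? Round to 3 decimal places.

0.055

Apply Bayes' rule: the posterior for each component is proportional to its prior times its likelihood at x.
Component likelihoods at x = 2:
  L_I = e^(−0.9)·0.9^2/2! = 0.164661
  L_II = e^(−9.9)·9.9^2/2! = 0.00245881
  L_III = e^(−13.8)·13.8^2/2! = 9.67084e-05
Multiply by the mixture weights:
  P(Z=I)·L_I = 0.17 × 0.164661 = 0.0279923
  P(Z=II)·L_II = 0.66 × 0.00245881 = 0.00162281
  P(Z=III)·L_III = 0.17 × 9.67084e-05 = 1.64404e-05
Marginal: 0.0279923 + 0.00162281 + 1.64404e-05 = 0.0296316
P(Cluster II | data) ≈ 0.055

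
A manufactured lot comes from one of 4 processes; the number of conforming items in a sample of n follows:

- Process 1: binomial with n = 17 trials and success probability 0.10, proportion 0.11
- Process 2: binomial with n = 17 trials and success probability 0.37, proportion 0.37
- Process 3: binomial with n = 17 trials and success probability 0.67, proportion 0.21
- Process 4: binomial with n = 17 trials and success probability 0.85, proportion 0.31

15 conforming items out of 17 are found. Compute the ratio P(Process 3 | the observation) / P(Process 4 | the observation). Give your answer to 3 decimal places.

0.092

The posterior odds equal the prior odds times the likelihood ratio: (π_i/π_j)·(f_i(x)/f_j(x)).
Binomial probabilities:
  p_1 = 1.1016e-13
  p_2 = 1.79989e-05
  p_3 = 0.0364493
  p_4 = 0.267304
0.00765435 / 0.0828642 ≈ 0.092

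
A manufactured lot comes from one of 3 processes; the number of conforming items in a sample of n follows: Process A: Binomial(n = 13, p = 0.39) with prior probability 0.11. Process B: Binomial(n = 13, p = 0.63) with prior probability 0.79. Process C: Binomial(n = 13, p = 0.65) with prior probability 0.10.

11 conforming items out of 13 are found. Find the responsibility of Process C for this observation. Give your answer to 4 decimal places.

0.1375

Posterior ∝ prior × likelihood, so P(k | x) ∝ w_k f_k(x); normalise over all components.
Evaluate each component's likelihood at the observed value:
  f_A = 0.000921436
  f_B = 0.0662589
  f_C = 0.0836137
Weight by the priors:
  w_A·f_A = 0.11 × 0.000921436 = 0.000101358
  w_B·f_B = 0.79 × 0.0662589 = 0.0523445
  w_C·f_C = 0.10 × 0.0836137 = 0.00836137
Sum: 0.000101358 + 0.0523445 + 0.00836137 = 0.0608072
Responsibility of Process C: 0.00836137 / 0.0608072 ≈ 0.1375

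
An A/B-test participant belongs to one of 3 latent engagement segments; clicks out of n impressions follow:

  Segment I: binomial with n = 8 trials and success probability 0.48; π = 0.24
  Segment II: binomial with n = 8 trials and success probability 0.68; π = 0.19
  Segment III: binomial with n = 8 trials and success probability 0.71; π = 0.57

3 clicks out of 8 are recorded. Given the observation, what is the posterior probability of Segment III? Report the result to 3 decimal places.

0.257

P(component k | x) = w_k·f_k(x) / marginal(x), where marginal(x) = Σ_j w_j·f_j(x).
Component likelihoods at x = 3 clicks out of 8:
  f_I = 0.235466
  f_II = 0.0590833
  f_III = 0.0411105
Multiply by the mixture weights:
  w_I·f_I = 0.24 × 0.235466 = 0.0565119
  w_II·f_II = 0.19 × 0.0590833 = 0.0112258
  w_III·f_III = 0.57 × 0.0411105 = 0.023433
Evidence: 0.0565119 + 0.0112258 + 0.023433 = 0.0911707
So the posterior for Segment III is 0.023433 / 0.0911707 ≈ 0.257.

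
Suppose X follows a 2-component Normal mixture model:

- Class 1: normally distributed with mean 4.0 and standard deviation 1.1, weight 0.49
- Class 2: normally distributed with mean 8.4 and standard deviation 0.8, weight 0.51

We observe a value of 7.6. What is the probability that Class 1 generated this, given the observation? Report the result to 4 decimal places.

0.0054

Posterior ∝ prior × likelihood, so P(k | x) ∝ P(Z=k) f_k(x); normalise over all components.
Evaluate each component's likelihood at the observed value:
  f_1 = (1/(1.1·√(2π)))·exp(−(7.6−4.0)²/(2·1.1²)) = 0.362675·exp(-5.35537) = 0.00171281
  f_2 = (1/(0.8·√(2π)))·exp(−(7.6−8.4)²/(2·0.8²)) = 0.498678·exp(-0.50000) = 0.302463
Multiply by the mixture weights:
  P(Z=1)·f_1 = 0.49 × 0.00171281 = 0.000839276
  P(Z=2)·f_2 = 0.51 × 0.302463 = 0.154256
Normaliser: 0.000839276 + 0.154256 = 0.155096
So the posterior for Class 1 is 0.000839276 / 0.155096 ≈ 0.0054.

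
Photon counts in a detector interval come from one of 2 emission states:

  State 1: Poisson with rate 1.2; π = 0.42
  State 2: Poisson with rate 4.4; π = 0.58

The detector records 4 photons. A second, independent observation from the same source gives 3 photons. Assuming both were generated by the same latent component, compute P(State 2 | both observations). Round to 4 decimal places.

The responsibility of component k is π_k f_k(x) divided by Σ_j π_j f_j(x).
Since both observations come from the same component, the likelihood for component k is f_k(x₁)·f_k(x₂).
  p_1 = [0.0260232] × [0.0867439] = 0.00225735
  p_2 = [0.191736] × [0.174305] = 0.0334206
Multiply by the mixture weights:
  π_1·p_1 = 0.42 × 0.00225735 = 0.000948088
  π_2·p_2 = 0.58 × 0.0334206 = 0.019384
Marginal: 0.000948088 + 0.019384 = 0.0203321
So the posterior for State 2 is 0.019384 / 0.0203321 ≈ 0.9534.

0.9534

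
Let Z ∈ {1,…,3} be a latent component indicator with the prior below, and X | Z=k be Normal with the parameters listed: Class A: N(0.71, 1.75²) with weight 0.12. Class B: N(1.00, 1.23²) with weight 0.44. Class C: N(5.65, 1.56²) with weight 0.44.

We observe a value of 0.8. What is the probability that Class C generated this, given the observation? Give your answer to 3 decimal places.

The responsibility of component k is π_k f_k(x) divided by Σ_j π_j f_j(x).
Normal densities:
  L_A = 0.227666
  L_B = 0.320084
  L_C = 0.00203658
Prior × likelihood for each component:
  π_A·L_A = 0.12 × 0.227666 = 0.0273199
  π_B·L_B = 0.44 × 0.320084 = 0.140837
  π_C·L_C = 0.44 × 0.00203658 = 0.000896094
Normaliser: 0.0273199 + 0.140837 + 0.000896094 = 0.169053
So the posterior for Class C is 0.000896094 / 0.169053 ≈ 0.005.

0.005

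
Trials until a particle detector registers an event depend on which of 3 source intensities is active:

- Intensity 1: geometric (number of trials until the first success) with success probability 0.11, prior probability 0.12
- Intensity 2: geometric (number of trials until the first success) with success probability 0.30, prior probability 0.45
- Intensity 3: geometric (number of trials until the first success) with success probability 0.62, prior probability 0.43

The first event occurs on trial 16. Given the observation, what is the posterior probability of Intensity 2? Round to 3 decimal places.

0.218

Apply Bayes' rule: the posterior for each component is proportional to its prior times its likelihood at x.
Geometric probabilities:
  p_1 = 0.0191533
  p_2 = 0.00142427
  p_3 = 3.08422e-07
Multiply by the mixture weights:
  π_1·p_1 = 0.12 × 0.0191533 = 0.00229839
  π_2·p_2 = 0.45 × 0.00142427 = 0.000640921
  π_3·p_3 = 0.43 × 3.08422e-07 = 1.32622e-07
Sum: 0.00229839 + 0.000640921 + 1.32622e-07 = 0.00293945
Responsibility of Intensity 2: 0.000640921 / 0.00293945 ≈ 0.218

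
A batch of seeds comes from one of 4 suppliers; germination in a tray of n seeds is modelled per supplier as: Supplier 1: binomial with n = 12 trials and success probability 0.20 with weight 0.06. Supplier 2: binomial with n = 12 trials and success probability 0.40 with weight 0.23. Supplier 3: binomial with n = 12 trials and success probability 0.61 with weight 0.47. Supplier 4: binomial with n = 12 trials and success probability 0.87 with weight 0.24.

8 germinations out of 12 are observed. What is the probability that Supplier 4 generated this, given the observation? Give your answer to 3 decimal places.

By Bayes' theorem, P(k | x) = π_k f_k(x) / Σ_j π_j f_j(x).
Binomial probabilities:
  p_1 = C(12,8)·0.20^8·0.80^4 = 495·2.56e-06·0.4096 = 0.000519045
  p_2 = C(12,8)·0.40^8·0.60^4 = 495·0.00065536·0.1296 = 0.0420427
  p_3 = C(12,8)·0.61^8·0.39^4 = 495·0.0191707·0.0231344 = 0.219534
  p_4 = C(12,8)·0.87^8·0.13^4 = 495·0.328212·0.00028561 = 0.0464016
Prior × likelihood for each component:
  π_1·p_1 = 0.06 × 0.000519045 = 3.11427e-05
  π_2·p_2 = 0.23 × 0.0420427 = 0.00966981
  π_3·p_3 = 0.47 × 0.219534 = 0.103181
  π_4·p_4 = 0.24 × 0.0464016 = 0.0111364
Sum: 3.11427e-05 + 0.00966981 + 0.103181 + 0.0111364 = 0.124018
P(Supplier 4 | the observation) ≈ 0.090

0.090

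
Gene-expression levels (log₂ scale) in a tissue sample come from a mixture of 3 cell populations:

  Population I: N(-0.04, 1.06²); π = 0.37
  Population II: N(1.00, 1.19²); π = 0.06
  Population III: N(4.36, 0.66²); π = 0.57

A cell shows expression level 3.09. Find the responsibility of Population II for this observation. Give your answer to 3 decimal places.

0.071

Posterior ∝ prior × likelihood, so P(k | x) ∝ P(Z=k) f_k(x); normalise over all components.
Normal densities:
  L_I = (1/(1.06·√(2π)))·exp(−(3.09−-0.04)²/(2·1.06²)) = 0.376361·exp(-4.35960) = 0.00481119
  L_II = (1/(1.19·√(2π)))·exp(−(3.09−1.00)²/(2·1.19²)) = 0.335246·exp(-1.54230) = 0.0717053
  L_III = (1/(0.66·√(2π)))·exp(−(3.09−4.36)²/(2·0.66²)) = 0.604458·exp(-1.85135) = 0.0949146
Prior × likelihood for each component:
  P(Z=I)·L_I = 0.37 × 0.00481119 = 0.00178014
  P(Z=II)·L_II = 0.06 × 0.0717053 = 0.00430232
  P(Z=III)·L_III = 0.57 × 0.0949146 = 0.0541013
Evidence: 0.00178014 + 0.00430232 + 0.0541013 = 0.0601838
Responsibility of Population II: 0.00430232 / 0.0601838 ≈ 0.071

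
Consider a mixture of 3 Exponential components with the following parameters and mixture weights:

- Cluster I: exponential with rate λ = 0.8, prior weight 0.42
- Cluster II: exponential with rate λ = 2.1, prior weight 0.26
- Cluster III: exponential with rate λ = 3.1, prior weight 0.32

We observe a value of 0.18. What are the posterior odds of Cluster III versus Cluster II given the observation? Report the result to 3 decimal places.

1.518

Posterior odds = (w_i f_i(x)) / (w_j f_j(x)); the normalising sum cancels.
Evaluate each component's likelihood at the observed value:
  p_I = 0.8·e^(−0.8·0.18) = 0.8·e^(−0.1440) = 0.69271
  p_II = 2.1·e^(−2.1·0.18) = 2.1·e^(−0.3780) = 1.43898
  p_III = 3.1·e^(−3.1·0.18) = 3.1·e^(−0.5580) = 1.77429
Posterior odds = (w_III·p_III) / (w_II·p_II) = (0.32·1.77429) / (0.26·1.43898) = 0.567774 / 0.374136 ≈ 1.518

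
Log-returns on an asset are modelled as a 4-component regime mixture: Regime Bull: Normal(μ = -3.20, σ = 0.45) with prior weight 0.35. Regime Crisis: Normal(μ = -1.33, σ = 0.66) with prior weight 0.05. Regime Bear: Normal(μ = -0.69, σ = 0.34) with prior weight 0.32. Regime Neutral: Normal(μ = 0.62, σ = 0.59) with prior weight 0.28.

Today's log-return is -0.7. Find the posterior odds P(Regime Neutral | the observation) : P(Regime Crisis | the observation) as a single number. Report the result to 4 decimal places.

Since P(k|x) ∝ π_k f_k(x), the posterior odds are π_i f_i(x) / (π_j f_j(x)).
Normal densities:
  L_Bull = (1/(0.45·√(2π)))·exp(−(-0.7−-3.20)²/(2·0.45²)) = 0.886538·exp(-15.43210) = 1.76044e-07
  L_Crisis = (1/(0.66·√(2π)))·exp(−(-0.7−-1.33)²/(2·0.66²)) = 0.604458·exp(-0.45558) = 0.383275
  L_Bear = (1/(0.34·√(2π)))·exp(−(-0.7−-0.69)²/(2·0.34²)) = 1.173360·exp(-0.00043) = 1.17285
  L_Neutral = (1/(0.59·√(2π)))·exp(−(-0.7−0.62)²/(2·0.59²)) = 0.676173·exp(-2.50273) = 0.0553524
Odds = (0.28/0.05) × (0.0553524/0.383275) = 5.6 × 0.144419 ≈ 0.8087

0.8087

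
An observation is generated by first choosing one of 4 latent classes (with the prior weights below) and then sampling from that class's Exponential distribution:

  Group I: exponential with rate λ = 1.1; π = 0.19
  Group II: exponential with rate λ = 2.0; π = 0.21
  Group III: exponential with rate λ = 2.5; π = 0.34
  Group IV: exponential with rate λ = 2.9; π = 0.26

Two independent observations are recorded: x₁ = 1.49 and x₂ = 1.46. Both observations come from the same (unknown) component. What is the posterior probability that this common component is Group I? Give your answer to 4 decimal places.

Posterior ∝ prior × likelihood, so P(k | x) ∝ π_k f_k(x); normalise over all components.
Since both observations come from the same component, the likelihood for component k is f_k(x₁)·f_k(x₂).
  L_I = [0.213592] × [0.220758] = 0.047152
  L_II = [0.101586] × [0.107867] = 0.0109578
  L_III = [0.0602828] × [0.0649778] = 0.00391704
  L_IV = [0.0385311] × [0.0420335] = 0.0016196
Unnormalised posteriors:
  π_I·L_I = 0.19 × 0.047152 = 0.00895887
  π_II·L_II = 0.21 × 0.0109578 = 0.00230113
  π_III·L_III = 0.34 × 0.00391704 = 0.00133179
  π_IV·L_IV = 0.26 × 0.0016196 = 0.000421095
Normaliser: 0.00895887 + 0.00230113 + 0.00133179 + 0.000421095 = 0.0130129
P(Group I | x) ≈ 0.6885

0.6885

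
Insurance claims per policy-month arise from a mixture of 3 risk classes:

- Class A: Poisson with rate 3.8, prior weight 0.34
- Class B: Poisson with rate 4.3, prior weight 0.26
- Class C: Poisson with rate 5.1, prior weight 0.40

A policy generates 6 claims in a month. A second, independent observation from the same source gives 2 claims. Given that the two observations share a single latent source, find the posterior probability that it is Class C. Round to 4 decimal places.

Posterior ∝ prior × likelihood, so P(k | x) ∝ π_k f_k(x); normalise over all components.
Since both observations come from the same component, the likelihood for component k is f_k(x₁)·f_k(x₂).
  f_A = [e^(−3.8)·3.8^6/6! = 0.0935513] × [0.161517] = 0.0151101
  f_B = [e^(−4.3)·4.3^6/6! = 0.119127] × [0.125441] = 0.0149435
  f_C = [e^(−5.1)·5.1^6/6! = 0.149] × [0.0792882] = 0.011814
Prior × likelihood for each component:
  π_A·f_A = 0.34 × 0.0151101 = 0.00513744
  π_B·f_B = 0.26 × 0.0149435 = 0.00388531
  π_C·f_C = 0.40 × 0.011814 = 0.00472558
Normaliser: 0.00513744 + 0.00388531 + 0.00472558 = 0.0137483
P(Class C | x₁,x₂) = 0.00472558 / 0.0137483 ≈ 0.3437

0.3437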